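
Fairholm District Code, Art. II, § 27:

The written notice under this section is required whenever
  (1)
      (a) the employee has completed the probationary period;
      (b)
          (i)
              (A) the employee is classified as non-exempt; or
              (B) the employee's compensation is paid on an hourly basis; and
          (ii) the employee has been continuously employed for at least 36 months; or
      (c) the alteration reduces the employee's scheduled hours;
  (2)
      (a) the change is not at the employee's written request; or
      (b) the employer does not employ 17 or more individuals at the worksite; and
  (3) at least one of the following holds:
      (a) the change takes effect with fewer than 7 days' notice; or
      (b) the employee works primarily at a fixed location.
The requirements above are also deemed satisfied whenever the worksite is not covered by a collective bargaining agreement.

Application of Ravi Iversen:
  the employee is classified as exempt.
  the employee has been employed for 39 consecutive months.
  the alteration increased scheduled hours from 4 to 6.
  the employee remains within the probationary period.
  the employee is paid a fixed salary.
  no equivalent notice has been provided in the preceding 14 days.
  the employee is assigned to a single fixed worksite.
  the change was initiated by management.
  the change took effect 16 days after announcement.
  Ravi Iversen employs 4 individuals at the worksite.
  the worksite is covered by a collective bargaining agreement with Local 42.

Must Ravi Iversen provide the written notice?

No — not required.

(a) past probation — not met.
(A) non-exempt — fails.
(B) hourly-paid — not satisfied.
(i): F OR F → false.
(ii) tenure ≥ 36 mo. — holds.
So (b) is not satisfied (F AND T).
(c) hours reduced — not satisfied.
So (1) is not satisfied (F OR F OR F).
(a) not employee-requested — satisfied.
(b) not (≥ 17 at site) — holds.
(2) = T OR T = true.
(a) < 7 days' notice — not satisfied.
(b) fixed location — satisfied.
(3): F OR T → true.
So Overall is not satisfied (F AND T AND T).
Exception (no CBA) — not satisfied.
Result: main false OR exception false → false.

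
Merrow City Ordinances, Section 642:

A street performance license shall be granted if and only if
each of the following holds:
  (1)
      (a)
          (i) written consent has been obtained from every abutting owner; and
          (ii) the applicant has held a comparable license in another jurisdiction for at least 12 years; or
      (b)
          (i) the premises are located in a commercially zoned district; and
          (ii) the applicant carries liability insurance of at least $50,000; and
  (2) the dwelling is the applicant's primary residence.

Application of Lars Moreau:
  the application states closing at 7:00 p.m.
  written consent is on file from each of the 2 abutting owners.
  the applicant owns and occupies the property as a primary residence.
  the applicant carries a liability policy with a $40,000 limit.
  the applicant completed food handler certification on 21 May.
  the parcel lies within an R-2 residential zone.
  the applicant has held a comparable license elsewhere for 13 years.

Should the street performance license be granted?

(i) all abutters consent — satisfied.
(ii) prior license ≥ 12 yr — satisfied.
(a): T AND T → true.
(i) commercially zoned — fails.
(ii) insurance ≥ $50,000 — fails.
(b): F AND F → false.
(1): T OR F → true.
(2) primary residence — met.
So Overall is satisfied (T AND T).

Yes — granted.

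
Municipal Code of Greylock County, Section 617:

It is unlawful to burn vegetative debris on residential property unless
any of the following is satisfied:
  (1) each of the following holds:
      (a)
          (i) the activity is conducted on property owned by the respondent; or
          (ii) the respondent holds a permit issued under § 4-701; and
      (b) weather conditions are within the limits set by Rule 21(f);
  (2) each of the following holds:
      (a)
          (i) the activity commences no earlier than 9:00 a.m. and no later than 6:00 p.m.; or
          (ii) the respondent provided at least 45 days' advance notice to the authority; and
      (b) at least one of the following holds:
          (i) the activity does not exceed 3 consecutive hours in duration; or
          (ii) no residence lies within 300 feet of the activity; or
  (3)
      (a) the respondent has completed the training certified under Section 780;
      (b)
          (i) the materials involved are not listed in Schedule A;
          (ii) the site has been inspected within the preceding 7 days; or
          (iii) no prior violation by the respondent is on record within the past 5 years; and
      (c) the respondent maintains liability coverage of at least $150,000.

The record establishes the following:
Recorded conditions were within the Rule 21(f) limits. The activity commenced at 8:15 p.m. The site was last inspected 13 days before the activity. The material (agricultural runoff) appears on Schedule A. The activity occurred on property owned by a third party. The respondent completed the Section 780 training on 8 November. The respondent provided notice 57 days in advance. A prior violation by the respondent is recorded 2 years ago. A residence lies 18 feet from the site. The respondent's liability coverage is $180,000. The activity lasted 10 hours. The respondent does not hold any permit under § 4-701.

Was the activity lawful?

No — unlawful.

(i) own property — fails.
(ii) holds permit — fails.
(a): F OR F → false.
(b) weather ok — holds.
(1): F AND T → false.
(i) start within hours — not met.
(ii) ≥45 days' notice — met.
So (a) is satisfied (F OR T).
(i) ≤ 3 hrs duration — not satisfied.
(ii) no residence in 300 ft — not met.
(b) = F OR F = false.
So (2) is not satisfied (T AND F).
(a) training certified — satisfied.
(i) not (Schedule A material) — not satisfied.
(ii) site inspected — fails.
(iii) no prior violation — not met.
(b): F OR F OR F → false.
(c) coverage ≥ $150,000 — met.
So (3) is not satisfied (T AND F AND T).
Overall: F OR F OR F → false.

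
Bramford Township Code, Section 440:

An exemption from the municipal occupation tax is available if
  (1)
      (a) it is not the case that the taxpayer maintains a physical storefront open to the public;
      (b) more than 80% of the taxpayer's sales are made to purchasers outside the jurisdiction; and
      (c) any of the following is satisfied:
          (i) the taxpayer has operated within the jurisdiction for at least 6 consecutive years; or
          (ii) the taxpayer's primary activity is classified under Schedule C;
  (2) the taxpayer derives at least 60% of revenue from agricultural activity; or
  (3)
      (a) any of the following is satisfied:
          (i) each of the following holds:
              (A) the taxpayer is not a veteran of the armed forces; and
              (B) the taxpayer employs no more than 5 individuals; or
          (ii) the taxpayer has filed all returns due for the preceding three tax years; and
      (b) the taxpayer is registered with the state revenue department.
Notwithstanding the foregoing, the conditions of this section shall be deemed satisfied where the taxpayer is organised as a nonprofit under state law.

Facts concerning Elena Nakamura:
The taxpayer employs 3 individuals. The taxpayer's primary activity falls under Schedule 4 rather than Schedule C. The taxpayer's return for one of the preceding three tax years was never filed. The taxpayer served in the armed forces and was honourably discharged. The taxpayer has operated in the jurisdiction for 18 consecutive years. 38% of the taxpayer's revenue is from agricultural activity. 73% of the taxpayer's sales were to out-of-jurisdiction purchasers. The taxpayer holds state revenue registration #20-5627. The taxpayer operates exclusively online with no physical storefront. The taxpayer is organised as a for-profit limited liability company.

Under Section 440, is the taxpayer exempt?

No — not exempt.

(a) not (has storefront) — satisfied.
(b) >80% out-of-jur. sales — not satisfied.
(i) ≥ 6 yrs in jurisdiction — met.
(ii) Schedule C activity — not satisfied.
(c) = T OR F = true.
(1): T AND F AND T → false.
(2) ≥60% agricultural — fails.
(A) not (veteran) — not satisfied.
(B) ≤ 5 employees — satisfied.
(i) = F AND T = false.
(ii) returns current — not satisfied.
(a) = F OR F = false.
(b) state-registered — satisfied.
So (3) is not satisfied (F AND T).
So Overall is not satisfied (F OR F OR F).
Exception (nonprofit) — not satisfied.
Result: main false OR exception false → false.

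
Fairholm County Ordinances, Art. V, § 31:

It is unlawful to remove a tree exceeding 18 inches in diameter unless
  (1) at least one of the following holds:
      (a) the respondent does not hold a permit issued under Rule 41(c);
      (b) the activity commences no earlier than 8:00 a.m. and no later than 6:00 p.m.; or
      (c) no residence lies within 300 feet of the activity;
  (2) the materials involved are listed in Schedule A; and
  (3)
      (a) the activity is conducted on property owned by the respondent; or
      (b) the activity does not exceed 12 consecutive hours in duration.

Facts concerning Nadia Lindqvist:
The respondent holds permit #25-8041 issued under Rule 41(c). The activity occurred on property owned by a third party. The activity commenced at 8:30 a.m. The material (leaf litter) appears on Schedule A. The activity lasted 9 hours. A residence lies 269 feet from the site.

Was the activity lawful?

(a) not (holds permit) — not met.
(b) start within hours — holds.
(c) no residence in 300 ft — not satisfied.
(1): F OR T OR F → true.
(2) Schedule A material — met.
(a) own property — not satisfied.
(b) ≤ 12 hrs duration — holds.
(3): F OR T → true.
Overall = T AND T AND T = true.

Yes — lawful.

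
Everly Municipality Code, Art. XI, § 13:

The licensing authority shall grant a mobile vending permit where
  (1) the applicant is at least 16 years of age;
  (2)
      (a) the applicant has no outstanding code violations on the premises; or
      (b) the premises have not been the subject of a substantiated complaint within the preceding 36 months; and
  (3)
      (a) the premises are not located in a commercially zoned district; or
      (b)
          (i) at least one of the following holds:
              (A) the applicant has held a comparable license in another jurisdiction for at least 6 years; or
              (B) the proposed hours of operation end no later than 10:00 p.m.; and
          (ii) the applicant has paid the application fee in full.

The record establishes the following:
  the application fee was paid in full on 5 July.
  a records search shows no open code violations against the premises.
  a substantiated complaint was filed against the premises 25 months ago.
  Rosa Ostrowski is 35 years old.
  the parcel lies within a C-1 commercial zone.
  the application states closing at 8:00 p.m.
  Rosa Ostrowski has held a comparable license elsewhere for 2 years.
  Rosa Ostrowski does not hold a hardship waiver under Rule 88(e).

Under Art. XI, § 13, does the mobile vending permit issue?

Yes — granted.

(1) age ≥ 16 — satisfied.
(a) no code violations — met.
(b) no complaint in 36 mo. — not satisfied.
So (2) is satisfied (T OR F).
(a) not (commercially zoned) — fails.
(A) prior license ≥ 6 yr — fails.
(B) closes by 10 p.m. — satisfied.
(i) = F OR T = true.
(ii) fee paid — met.
(b): T AND T → true.
(3): F OR T → true.
Overall = T AND T AND T = true.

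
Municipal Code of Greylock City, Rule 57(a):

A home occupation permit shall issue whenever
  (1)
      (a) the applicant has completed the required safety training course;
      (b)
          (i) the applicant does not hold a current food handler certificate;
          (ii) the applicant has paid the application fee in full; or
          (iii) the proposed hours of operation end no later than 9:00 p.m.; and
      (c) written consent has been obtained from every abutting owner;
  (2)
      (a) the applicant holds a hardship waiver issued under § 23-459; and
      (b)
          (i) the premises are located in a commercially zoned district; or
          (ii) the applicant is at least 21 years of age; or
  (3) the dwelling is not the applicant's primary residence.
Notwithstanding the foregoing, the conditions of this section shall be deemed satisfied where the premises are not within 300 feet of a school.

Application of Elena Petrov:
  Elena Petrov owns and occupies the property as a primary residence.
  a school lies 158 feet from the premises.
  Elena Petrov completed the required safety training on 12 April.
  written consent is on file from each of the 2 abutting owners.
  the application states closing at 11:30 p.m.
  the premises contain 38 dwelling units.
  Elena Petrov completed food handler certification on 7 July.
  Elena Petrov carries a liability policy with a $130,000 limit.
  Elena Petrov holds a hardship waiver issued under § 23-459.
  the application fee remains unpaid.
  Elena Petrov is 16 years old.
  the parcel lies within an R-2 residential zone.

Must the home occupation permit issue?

No — denied.

(a) safety training — satisfied.
(i) not (food handler cert.) — not met.
(ii) fee paid — not met.
(iii) closes by 9 p.m. — not met.
So (b) is not satisfied (F OR F OR F).
(c) all abutters consent — holds.
So (1) is not satisfied (T AND F AND T).
(a) hardship waiver — satisfied.
(i) commercially zoned — fails.
(ii) age ≥ 21 — fails.
So (b) is not satisfied (F OR F).
(2) = T AND F = false.
(3) not (primary residence) — not met.
Overall: F OR F OR F → false.
Exception (≥300 ft from school) — not satisfied.
Result: main false OR exception false → false.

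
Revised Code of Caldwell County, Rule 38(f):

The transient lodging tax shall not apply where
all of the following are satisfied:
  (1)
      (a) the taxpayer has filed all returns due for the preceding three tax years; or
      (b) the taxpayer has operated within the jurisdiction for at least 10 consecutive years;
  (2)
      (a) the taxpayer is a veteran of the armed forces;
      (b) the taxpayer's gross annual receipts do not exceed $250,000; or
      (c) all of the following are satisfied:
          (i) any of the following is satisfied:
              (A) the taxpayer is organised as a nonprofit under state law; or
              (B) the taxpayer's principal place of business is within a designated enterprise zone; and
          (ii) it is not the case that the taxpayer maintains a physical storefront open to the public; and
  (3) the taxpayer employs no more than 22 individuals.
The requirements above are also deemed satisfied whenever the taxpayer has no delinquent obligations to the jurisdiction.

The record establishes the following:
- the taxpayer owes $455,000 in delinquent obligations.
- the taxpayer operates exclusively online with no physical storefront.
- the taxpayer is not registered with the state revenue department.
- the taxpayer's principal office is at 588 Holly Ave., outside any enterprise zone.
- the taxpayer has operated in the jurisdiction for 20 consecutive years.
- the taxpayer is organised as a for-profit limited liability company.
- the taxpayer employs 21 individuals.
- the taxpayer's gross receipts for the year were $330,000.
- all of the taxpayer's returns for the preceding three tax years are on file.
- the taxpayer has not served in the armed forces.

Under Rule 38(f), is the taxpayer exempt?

(a) returns current — holds.
(b) ≥ 10 yrs in jurisdiction — holds.
(1): T OR T → true.
(a) veteran — not satisfied.
(b) receipts ≤ $250,000 — not satisfied.
(A) nonprofit — fails.
(B) in enterprise zone — not satisfied.
(i): F OR F → false.
(ii) not (has storefront) — satisfied.
(c) = F AND T = false.
(2) = F OR F OR F = false.
(3) ≤ 22 employees — met.
Overall = T AND F AND T = false.
Exception (no delinquency) — not satisfied.
Result: main false OR exception false → false.

No — not exempt.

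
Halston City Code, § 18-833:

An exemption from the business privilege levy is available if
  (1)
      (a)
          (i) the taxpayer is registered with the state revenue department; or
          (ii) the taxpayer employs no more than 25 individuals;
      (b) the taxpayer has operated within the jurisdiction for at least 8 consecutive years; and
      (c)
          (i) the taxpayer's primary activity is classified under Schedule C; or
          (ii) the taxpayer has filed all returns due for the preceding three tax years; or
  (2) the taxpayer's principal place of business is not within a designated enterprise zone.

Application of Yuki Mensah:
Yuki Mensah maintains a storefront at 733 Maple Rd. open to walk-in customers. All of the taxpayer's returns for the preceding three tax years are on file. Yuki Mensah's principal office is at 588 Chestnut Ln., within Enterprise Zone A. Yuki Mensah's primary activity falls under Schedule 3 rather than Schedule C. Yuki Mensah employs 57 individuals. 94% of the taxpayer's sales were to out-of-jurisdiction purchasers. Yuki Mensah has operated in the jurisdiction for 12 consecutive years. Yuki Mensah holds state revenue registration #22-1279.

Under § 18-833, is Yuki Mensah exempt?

(i) state-registered — satisfied.
(ii) ≤ 25 employees — not met.
So (a) is satisfied (T OR F).
(b) ≥ 8 yrs in jurisdiction — holds.
(i) Schedule C activity — not met.
(ii) returns current — holds.
(c): F OR T → true.
So (1) is satisfied (T AND T AND T).
(2) not (in enterprise zone) — fails.
So Overall is satisfied (T OR F).

Yes — exempt.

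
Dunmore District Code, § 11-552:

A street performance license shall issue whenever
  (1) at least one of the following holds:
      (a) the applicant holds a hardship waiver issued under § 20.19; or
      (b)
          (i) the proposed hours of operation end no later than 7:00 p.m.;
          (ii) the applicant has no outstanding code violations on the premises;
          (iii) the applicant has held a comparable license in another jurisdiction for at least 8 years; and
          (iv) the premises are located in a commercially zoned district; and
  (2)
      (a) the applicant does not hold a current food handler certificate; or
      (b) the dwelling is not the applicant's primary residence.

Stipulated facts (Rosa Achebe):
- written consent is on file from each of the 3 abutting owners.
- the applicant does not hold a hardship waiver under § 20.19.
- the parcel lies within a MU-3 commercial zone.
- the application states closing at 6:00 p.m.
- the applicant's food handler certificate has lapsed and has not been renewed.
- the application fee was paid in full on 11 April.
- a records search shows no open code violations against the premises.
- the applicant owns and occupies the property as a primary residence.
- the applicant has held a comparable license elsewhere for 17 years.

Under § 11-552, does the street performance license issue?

Yes — granted.

(a) hardship waiver — fails.
(i) closes by 7 p.m. — satisfied.
(ii) no code violations — met.
(iii) prior license ≥ 8 yr — met.
(iv) commercially zoned — met.
So (b) is satisfied (T AND T AND T AND T).
(1) = F OR T = true.
(a) not (food handler cert.) — met.
(b) not (primary residence) — not met.
(2) = T OR F = true.
Overall: T AND T → true.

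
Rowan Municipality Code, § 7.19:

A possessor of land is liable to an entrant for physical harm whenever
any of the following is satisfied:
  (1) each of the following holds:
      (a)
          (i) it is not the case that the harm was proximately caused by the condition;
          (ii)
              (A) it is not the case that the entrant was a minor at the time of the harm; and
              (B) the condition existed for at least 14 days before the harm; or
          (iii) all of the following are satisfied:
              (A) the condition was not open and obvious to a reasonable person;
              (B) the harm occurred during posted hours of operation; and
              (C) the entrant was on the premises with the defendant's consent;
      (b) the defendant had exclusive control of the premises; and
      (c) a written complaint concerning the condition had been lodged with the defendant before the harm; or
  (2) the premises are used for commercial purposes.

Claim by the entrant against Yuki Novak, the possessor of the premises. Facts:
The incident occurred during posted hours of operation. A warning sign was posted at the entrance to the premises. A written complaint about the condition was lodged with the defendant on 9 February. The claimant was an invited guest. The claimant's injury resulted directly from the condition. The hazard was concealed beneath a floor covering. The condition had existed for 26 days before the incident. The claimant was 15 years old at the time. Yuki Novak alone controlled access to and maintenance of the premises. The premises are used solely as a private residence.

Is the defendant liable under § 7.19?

(i) not (proximate cause) — fails.
(A) not (entrant a minor) — not met.
(B) condition ≥14 days old — met.
(ii) = F AND T = false.
(A) not open/obvious — satisfied.
(B) during posted hours — satisfied.
(C) consent to enter — met.
(iii) = T AND T AND T = true.
(a) = F OR F OR T = true.
(b) exclusive control — satisfied.
(c) complaint lodged — holds.
(1) = T AND T AND T = true.
(2) commercial use — fails.
So Overall is satisfied (T OR F).

Yes — liable.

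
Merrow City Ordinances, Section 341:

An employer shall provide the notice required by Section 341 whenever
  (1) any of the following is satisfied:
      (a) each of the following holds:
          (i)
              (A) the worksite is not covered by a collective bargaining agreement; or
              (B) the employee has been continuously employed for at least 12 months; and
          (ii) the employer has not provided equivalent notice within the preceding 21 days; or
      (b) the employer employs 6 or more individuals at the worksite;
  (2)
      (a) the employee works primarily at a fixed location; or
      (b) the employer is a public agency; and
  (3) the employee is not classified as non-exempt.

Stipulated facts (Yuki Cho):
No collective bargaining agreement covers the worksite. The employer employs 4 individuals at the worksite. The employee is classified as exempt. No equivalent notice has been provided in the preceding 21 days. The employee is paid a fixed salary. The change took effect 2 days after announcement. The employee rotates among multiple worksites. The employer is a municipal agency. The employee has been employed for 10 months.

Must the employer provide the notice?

Yes — required.

(A) no CBA — met.
(B) tenure ≥ 12 mo. — fails.
(i): T OR F → true.
(ii) no recent notice — holds.
So (a) is satisfied (T AND T).
(b) ≥ 6 at site — fails.
(1) = T OR F = true.
(a) fixed location — not satisfied.
(b) public agency — satisfied.
So (2) is satisfied (F OR T).
(3) not (non-exempt) — met.
So Overall is satisfied (T AND T AND T).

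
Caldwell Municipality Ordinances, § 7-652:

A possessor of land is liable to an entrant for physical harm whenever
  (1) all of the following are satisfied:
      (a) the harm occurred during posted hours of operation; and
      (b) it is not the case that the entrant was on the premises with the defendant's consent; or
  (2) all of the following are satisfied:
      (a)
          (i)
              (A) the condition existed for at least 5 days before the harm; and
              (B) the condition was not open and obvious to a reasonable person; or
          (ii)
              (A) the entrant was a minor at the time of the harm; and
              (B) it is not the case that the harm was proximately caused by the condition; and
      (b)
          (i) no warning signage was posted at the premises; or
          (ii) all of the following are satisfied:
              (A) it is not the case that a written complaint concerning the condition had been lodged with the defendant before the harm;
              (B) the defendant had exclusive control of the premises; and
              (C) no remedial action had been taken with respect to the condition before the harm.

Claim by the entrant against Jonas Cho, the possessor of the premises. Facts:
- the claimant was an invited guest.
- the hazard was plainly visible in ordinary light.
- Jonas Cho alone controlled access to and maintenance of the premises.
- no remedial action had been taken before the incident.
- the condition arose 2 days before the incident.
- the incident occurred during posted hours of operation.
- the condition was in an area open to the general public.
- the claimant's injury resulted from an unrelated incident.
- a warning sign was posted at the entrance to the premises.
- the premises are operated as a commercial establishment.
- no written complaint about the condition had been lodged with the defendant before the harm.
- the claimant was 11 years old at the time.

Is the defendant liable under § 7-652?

(a) during posted hours — satisfied.
(b) not (consent to enter) — fails.
So (1) is not satisfied (T AND F).
(A) condition ≥5 days old — not met.
(B) not open/obvious — fails.
(i): F AND F → false.
(A) entrant a minor — satisfied.
(B) not (proximate cause) — holds.
(ii) = T AND T = true.
So (a) is satisfied (F OR T).
(i) no signage posted — fails.
(A) not (complaint lodged) — satisfied.
(B) exclusive control — holds.
(C) no remedial action — met.
(ii): T AND T AND T → true.
(b): F OR T → true.
(2) = T AND T = true.
Overall = F OR T = true.

Yes — liable.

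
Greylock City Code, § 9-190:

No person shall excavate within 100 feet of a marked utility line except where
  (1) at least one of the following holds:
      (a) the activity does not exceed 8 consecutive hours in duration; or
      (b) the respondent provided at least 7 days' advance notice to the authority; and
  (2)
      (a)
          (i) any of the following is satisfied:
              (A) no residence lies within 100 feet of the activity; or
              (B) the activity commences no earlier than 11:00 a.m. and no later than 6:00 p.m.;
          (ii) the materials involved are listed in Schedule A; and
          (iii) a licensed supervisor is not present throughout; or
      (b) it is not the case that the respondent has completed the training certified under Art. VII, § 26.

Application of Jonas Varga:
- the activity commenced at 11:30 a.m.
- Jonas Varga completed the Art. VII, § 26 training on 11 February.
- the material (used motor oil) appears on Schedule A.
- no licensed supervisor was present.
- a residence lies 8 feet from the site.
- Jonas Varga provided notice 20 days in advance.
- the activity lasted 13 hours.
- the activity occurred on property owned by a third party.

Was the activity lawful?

(a) ≤ 8 hrs duration — fails.
(b) ≥7 days' notice — satisfied.
(1): F OR T → true.
(A) no residence in 100 ft — not met.
(B) start within hours — met.
(i): F OR T → true.
(ii) Schedule A material — met.
(iii) not (supervisor present) — met.
(a) = T AND T AND T = true.
(b) not (training certified) — fails.
So (2) is satisfied (T OR F).
Overall = T AND T = true.

Yes — lawful.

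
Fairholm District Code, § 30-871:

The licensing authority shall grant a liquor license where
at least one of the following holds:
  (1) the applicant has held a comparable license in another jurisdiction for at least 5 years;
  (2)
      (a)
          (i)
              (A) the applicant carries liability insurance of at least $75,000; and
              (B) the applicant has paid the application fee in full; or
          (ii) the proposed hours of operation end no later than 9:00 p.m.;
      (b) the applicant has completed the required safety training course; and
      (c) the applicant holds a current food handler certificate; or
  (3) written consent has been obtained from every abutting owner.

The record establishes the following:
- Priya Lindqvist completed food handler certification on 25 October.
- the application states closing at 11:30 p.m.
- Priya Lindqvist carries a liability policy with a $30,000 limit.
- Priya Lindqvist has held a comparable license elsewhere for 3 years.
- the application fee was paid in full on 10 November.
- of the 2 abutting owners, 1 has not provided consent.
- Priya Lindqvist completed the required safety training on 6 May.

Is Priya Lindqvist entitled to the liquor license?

No — denied.

(1) prior license ≥ 5 yr — not met.
(A) insurance ≥ $75,000 — not satisfied.
(B) fee paid — holds.
(i) = F AND T = false.
(ii) closes by 9 p.m. — not satisfied.
(a): F OR F → false.
(b) safety training — met.
(c) food handler cert. — met.
So (2) is not satisfied (F AND T AND T).
(3) all abutters consent — not met.
Overall: F OR F OR F → false.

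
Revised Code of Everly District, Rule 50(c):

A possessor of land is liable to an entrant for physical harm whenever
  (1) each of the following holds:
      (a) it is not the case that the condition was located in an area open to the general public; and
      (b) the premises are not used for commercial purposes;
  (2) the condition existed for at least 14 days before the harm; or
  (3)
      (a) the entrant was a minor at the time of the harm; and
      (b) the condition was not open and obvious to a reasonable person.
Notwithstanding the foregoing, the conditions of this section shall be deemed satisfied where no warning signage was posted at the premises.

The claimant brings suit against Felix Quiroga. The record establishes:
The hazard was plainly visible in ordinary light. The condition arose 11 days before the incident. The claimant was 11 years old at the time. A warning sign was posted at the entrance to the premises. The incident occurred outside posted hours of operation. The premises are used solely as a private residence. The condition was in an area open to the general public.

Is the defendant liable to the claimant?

(a) not (public area) — not met.
(b) not (commercial use) — satisfied.
(1): F AND T → false.
(2) condition ≥14 days old — not satisfied.
(a) entrant a minor — satisfied.
(b) not open/obvious — not met.
(3) = T AND F = false.
So Overall is not satisfied (F OR F OR F).
Exception (no signage posted) — not satisfied.
Result: main false OR exception false → false.

No — not liable.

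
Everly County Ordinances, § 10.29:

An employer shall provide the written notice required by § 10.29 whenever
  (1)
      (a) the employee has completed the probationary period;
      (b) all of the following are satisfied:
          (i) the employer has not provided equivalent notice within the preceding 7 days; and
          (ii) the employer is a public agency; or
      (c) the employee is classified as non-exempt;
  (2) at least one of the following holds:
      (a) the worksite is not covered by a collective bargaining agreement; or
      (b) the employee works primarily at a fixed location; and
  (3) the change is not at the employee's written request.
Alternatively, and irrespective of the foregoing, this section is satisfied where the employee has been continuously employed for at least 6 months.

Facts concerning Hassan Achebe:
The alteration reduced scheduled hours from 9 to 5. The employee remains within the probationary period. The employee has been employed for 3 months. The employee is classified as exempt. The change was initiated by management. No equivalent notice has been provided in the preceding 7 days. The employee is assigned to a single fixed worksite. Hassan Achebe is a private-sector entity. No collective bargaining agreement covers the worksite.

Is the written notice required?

No — not required.

(a) past probation — fails.
(i) no recent notice — met.
(ii) public agency — not met.
(b): T AND F → false.
(c) non-exempt — not satisfied.
(1) = F OR F OR F = false.
(a) no CBA — holds.
(b) fixed location — met.
(2) = T OR T = true.
(3) not employee-requested — met.
Overall = F AND T AND T = false.
Exception (tenure ≥ 6 mo.) — not satisfied.
Result: main false OR exception false → false.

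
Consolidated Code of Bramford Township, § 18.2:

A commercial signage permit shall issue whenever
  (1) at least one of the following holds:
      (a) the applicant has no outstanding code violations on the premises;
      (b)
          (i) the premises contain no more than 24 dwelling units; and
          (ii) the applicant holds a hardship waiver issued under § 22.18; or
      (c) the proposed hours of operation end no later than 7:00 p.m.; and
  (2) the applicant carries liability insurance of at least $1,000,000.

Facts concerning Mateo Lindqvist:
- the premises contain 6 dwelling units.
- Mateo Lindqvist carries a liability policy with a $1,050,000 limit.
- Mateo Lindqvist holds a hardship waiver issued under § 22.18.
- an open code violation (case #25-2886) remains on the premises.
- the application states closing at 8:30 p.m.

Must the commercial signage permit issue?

Yes — granted.

(a) no code violations — fails.
(i) ≤ 24 units — holds.
(ii) hardship waiver — satisfied.
(b) = T AND T = true.
(c) closes by 7 p.m. — not met.
So (1) is satisfied (F OR T OR F).
(2) insurance ≥ $1,000,000 — satisfied.
So Overall is satisfied (T AND T).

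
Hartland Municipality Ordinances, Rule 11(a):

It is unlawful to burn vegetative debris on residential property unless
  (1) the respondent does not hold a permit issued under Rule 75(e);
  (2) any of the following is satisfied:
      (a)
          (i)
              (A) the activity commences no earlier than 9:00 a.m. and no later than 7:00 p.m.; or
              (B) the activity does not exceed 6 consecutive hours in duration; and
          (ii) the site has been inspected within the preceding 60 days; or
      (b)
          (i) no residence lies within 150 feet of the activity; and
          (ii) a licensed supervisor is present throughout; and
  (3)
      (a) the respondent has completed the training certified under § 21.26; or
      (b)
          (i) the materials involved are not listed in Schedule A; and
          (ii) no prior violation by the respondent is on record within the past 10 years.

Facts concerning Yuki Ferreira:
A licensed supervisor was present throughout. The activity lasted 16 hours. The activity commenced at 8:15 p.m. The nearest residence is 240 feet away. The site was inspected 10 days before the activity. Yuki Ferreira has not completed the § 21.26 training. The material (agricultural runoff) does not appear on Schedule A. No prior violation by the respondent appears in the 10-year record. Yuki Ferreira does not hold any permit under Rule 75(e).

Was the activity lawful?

(1) not (holds permit) — holds.
(A) start within hours — fails.
(B) ≤ 6 hrs duration — fails.
So (i) is not satisfied (F OR F).
(ii) site inspected — met.
(a): F AND T → false.
(i) no residence in 150 ft — met.
(ii) supervisor present — satisfied.
So (b) is satisfied (T AND T).
(2) = F OR T = true.
(a) training certified — not met.
(i) not (Schedule A material) — met.
(ii) no prior violation — satisfied.
(b) = T AND T = true.
So (3) is satisfied (F OR T).
So Overall is satisfied (T AND T AND T).

Yes — lawful.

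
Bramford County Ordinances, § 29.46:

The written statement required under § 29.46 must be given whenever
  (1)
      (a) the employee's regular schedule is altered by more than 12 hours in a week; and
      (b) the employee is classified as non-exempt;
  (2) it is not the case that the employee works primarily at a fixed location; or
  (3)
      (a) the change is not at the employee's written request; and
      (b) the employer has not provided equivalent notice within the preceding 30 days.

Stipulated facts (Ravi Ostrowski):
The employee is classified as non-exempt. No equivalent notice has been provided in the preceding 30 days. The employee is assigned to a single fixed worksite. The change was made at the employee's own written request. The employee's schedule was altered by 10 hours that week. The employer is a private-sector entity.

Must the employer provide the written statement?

(a) schedule shift > 12h — not satisfied.
(b) non-exempt — satisfied.
(1) = F AND T = false.
(2) not (fixed location) — fails.
(a) not employee-requested — fails.
(b) no recent notice — holds.
So (3) is not satisfied (F AND T).
Overall = F OR F OR F = false.

No — not required.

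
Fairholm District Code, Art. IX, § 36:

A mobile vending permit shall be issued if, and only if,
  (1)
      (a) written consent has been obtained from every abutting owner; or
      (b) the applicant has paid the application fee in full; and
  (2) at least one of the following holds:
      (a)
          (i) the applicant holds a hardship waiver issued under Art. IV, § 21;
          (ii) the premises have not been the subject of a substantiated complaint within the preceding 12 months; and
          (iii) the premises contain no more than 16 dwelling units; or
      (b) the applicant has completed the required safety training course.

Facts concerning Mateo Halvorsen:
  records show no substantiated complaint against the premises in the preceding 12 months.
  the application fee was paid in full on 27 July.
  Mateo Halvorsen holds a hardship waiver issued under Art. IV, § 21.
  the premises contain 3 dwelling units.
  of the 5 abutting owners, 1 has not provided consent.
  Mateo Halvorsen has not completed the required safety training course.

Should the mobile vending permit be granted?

(a) all abutters consent — not met.
(b) fee paid — holds.
(1) = F OR T = true.
(i) hardship waiver — satisfied.
(ii) no complaint in 12 mo. — satisfied.
(iii) ≤ 16 units — satisfied.
(a): T AND T AND T → true.
(b) safety training — fails.
So (2) is satisfied (T OR F).
Overall: T AND T → true.

Yes — granted.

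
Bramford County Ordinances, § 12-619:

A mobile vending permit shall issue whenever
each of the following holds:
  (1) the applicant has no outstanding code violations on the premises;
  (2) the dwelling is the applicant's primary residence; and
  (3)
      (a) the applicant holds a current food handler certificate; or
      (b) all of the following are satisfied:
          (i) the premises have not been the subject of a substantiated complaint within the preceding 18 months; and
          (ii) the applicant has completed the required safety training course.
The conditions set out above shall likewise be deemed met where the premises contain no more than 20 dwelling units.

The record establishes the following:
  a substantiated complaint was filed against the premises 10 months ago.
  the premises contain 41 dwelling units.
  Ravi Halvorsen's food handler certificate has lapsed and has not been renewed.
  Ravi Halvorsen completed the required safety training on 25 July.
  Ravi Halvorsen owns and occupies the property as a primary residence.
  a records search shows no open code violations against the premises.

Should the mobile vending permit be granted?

(1) no code violations — satisfied.
(2) primary residence — met.
(a) food handler cert. — not met.
(i) no complaint in 18 mo. — not met.
(ii) safety training — met.
(b): F AND T → false.
(3) = F OR F = false.
So Overall is not satisfied (T AND T AND F).
Exception (≤ 20 units) — not satisfied.
Result: main false OR exception false → false.

No — denied.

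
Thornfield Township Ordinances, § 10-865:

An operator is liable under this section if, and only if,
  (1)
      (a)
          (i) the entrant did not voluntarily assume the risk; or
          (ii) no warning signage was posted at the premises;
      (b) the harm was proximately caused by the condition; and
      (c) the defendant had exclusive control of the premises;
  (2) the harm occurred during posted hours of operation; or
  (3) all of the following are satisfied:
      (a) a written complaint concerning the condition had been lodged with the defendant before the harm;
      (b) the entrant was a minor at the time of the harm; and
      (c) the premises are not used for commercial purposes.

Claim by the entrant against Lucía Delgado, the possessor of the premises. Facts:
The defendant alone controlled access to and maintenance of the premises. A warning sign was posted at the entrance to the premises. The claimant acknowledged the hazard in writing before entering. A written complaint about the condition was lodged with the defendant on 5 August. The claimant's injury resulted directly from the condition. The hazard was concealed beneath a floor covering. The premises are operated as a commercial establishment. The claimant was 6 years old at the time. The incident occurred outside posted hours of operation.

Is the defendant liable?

No — not liable.

(i) no assumed risk — not met.
(ii) no signage posted — fails.
(a) = F OR F = false.
(b) proximate cause — met.
(c) exclusive control — met.
(1) = F AND T AND T = false.
(2) during posted hours — not met.
(a) complaint lodged — met.
(b) entrant a minor — met.
(c) not (commercial use) — not satisfied.
(3): T AND T AND F → false.
So Overall is not satisfied (F OR F OR F).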